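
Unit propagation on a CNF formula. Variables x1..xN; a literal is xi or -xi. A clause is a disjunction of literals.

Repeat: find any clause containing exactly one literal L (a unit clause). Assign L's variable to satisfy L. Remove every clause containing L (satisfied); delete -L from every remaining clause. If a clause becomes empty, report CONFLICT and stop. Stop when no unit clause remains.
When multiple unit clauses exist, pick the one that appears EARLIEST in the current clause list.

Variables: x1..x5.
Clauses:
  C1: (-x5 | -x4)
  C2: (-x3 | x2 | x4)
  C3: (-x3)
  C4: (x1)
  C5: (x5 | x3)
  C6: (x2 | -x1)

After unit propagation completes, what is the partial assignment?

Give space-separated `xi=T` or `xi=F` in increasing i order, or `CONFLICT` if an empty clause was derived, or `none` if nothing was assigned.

unit clause [-3] forces x3=F; simplify:
  drop 3 from [5, 3] -> [5]
  satisfied 2 clause(s); 4 remain; assigned so far: [3]
unit clause [1] forces x1=T; simplify:
  drop -1 from [2, -1] -> [2]
  satisfied 1 clause(s); 3 remain; assigned so far: [1, 3]
unit clause [5] forces x5=T; simplify:
  drop -5 from [-5, -4] -> [-4]
  satisfied 1 clause(s); 2 remain; assigned so far: [1, 3, 5]
unit clause [-4] forces x4=F; simplify:
  satisfied 1 clause(s); 1 remain; assigned so far: [1, 3, 4, 5]
unit clause [2] forces x2=T; simplify:
  satisfied 1 clause(s); 0 remain; assigned so far: [1, 2, 3, 4, 5]

Answer: x1=T x2=T x3=F x4=F x5=T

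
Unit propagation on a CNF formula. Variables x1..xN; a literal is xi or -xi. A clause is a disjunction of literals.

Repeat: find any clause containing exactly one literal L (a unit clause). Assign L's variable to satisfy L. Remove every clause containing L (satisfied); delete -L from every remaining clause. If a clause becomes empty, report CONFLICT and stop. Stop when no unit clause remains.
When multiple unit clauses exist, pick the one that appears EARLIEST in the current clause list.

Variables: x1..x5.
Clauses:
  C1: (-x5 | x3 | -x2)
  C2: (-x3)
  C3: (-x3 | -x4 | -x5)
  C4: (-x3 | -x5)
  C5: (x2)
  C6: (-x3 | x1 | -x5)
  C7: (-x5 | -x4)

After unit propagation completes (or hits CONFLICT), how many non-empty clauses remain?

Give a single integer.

unit clause [-3] forces x3=F; simplify:
  drop 3 from [-5, 3, -2] -> [-5, -2]
  satisfied 4 clause(s); 3 remain; assigned so far: [3]
unit clause [2] forces x2=T; simplify:
  drop -2 from [-5, -2] -> [-5]
  satisfied 1 clause(s); 2 remain; assigned so far: [2, 3]
unit clause [-5] forces x5=F; simplify:
  satisfied 2 clause(s); 0 remain; assigned so far: [2, 3, 5]

Answer: 0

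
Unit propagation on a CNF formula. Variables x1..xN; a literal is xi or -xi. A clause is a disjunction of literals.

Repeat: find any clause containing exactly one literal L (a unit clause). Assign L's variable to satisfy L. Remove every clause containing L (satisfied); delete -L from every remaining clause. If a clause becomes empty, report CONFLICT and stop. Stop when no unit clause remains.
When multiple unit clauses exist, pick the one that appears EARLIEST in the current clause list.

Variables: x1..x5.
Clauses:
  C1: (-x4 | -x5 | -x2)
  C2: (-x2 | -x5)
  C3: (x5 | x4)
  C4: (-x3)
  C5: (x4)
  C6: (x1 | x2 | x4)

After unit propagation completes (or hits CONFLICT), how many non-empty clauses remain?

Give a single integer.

Answer: 2

Derivation:
unit clause [-3] forces x3=F; simplify:
  satisfied 1 clause(s); 5 remain; assigned so far: [3]
unit clause [4] forces x4=T; simplify:
  drop -4 from [-4, -5, -2] -> [-5, -2]
  satisfied 3 clause(s); 2 remain; assigned so far: [3, 4]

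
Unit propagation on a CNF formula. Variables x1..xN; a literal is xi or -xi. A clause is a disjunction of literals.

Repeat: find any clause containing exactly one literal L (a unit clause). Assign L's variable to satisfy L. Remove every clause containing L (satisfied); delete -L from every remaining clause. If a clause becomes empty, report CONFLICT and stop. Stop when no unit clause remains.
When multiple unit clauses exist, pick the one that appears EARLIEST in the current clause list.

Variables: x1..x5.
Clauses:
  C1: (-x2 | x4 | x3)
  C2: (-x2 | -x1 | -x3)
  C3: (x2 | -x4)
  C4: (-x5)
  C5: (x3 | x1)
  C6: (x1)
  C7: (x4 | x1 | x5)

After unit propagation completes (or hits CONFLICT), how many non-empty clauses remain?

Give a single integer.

unit clause [-5] forces x5=F; simplify:
  drop 5 from [4, 1, 5] -> [4, 1]
  satisfied 1 clause(s); 6 remain; assigned so far: [5]
unit clause [1] forces x1=T; simplify:
  drop -1 from [-2, -1, -3] -> [-2, -3]
  satisfied 3 clause(s); 3 remain; assigned so far: [1, 5]

Answer: 3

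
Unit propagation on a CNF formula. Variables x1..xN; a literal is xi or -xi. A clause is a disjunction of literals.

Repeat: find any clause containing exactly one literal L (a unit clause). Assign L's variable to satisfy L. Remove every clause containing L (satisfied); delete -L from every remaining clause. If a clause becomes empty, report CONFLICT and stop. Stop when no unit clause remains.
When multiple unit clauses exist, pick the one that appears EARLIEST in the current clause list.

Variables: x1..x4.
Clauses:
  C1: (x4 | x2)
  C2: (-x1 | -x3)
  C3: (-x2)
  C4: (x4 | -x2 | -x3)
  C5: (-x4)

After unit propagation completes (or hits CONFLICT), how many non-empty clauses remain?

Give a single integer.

unit clause [-2] forces x2=F; simplify:
  drop 2 from [4, 2] -> [4]
  satisfied 2 clause(s); 3 remain; assigned so far: [2]
unit clause [4] forces x4=T; simplify:
  drop -4 from [-4] -> [] (empty!)
  satisfied 1 clause(s); 2 remain; assigned so far: [2, 4]
CONFLICT (empty clause)

Answer: 1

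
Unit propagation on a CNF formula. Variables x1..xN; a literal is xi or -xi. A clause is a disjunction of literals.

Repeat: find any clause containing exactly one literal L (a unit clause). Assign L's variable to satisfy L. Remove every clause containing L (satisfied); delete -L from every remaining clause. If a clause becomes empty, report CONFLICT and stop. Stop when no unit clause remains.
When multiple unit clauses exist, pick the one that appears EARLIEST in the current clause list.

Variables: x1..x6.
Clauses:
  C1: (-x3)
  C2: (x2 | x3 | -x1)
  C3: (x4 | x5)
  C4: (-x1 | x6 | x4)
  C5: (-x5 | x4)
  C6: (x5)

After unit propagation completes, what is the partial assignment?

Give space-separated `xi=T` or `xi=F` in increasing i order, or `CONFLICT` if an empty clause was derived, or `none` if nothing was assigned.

unit clause [-3] forces x3=F; simplify:
  drop 3 from [2, 3, -1] -> [2, -1]
  satisfied 1 clause(s); 5 remain; assigned so far: [3]
unit clause [5] forces x5=T; simplify:
  drop -5 from [-5, 4] -> [4]
  satisfied 2 clause(s); 3 remain; assigned so far: [3, 5]
unit clause [4] forces x4=T; simplify:
  satisfied 2 clause(s); 1 remain; assigned so far: [3, 4, 5]

Answer: x3=F x4=T x5=T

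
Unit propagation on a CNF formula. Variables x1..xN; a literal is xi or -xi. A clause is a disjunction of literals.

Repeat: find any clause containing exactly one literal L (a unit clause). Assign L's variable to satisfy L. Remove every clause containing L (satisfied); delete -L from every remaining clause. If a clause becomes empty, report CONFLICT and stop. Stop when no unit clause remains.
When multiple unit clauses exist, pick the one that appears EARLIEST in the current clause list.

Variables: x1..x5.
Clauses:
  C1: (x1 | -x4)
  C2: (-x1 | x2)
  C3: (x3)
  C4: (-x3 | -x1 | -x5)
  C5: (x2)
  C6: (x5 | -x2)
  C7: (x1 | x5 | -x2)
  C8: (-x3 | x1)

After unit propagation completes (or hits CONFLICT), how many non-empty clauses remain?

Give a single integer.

unit clause [3] forces x3=T; simplify:
  drop -3 from [-3, -1, -5] -> [-1, -5]
  drop -3 from [-3, 1] -> [1]
  satisfied 1 clause(s); 7 remain; assigned so far: [3]
unit clause [2] forces x2=T; simplify:
  drop -2 from [5, -2] -> [5]
  drop -2 from [1, 5, -2] -> [1, 5]
  satisfied 2 clause(s); 5 remain; assigned so far: [2, 3]
unit clause [5] forces x5=T; simplify:
  drop -5 from [-1, -5] -> [-1]
  satisfied 2 clause(s); 3 remain; assigned so far: [2, 3, 5]
unit clause [-1] forces x1=F; simplify:
  drop 1 from [1, -4] -> [-4]
  drop 1 from [1] -> [] (empty!)
  satisfied 1 clause(s); 2 remain; assigned so far: [1, 2, 3, 5]
CONFLICT (empty clause)

Answer: 1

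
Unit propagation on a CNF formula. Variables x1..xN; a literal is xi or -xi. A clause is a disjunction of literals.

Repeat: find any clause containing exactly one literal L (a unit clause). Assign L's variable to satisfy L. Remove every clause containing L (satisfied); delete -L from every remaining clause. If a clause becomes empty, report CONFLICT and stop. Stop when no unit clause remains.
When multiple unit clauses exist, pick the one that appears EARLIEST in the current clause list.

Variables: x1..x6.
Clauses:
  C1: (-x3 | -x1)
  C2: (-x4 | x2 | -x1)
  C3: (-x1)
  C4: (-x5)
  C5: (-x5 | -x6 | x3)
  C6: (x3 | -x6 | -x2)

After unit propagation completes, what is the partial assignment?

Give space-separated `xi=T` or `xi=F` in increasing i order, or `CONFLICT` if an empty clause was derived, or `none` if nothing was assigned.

Answer: x1=F x5=F

Derivation:
unit clause [-1] forces x1=F; simplify:
  satisfied 3 clause(s); 3 remain; assigned so far: [1]
unit clause [-5] forces x5=F; simplify:
  satisfied 2 clause(s); 1 remain; assigned so far: [1, 5]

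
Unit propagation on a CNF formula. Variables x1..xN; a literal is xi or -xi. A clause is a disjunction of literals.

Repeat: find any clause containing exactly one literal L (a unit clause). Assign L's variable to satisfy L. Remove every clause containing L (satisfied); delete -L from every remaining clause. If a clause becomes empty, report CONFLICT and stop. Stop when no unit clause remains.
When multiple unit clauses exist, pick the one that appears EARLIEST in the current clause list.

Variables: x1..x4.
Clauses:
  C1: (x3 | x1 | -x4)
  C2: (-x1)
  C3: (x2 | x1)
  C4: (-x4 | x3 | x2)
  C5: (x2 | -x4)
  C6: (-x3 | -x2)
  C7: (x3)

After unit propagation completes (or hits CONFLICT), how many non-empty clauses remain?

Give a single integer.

Answer: 1

Derivation:
unit clause [-1] forces x1=F; simplify:
  drop 1 from [3, 1, -4] -> [3, -4]
  drop 1 from [2, 1] -> [2]
  satisfied 1 clause(s); 6 remain; assigned so far: [1]
unit clause [2] forces x2=T; simplify:
  drop -2 from [-3, -2] -> [-3]
  satisfied 3 clause(s); 3 remain; assigned so far: [1, 2]
unit clause [-3] forces x3=F; simplify:
  drop 3 from [3, -4] -> [-4]
  drop 3 from [3] -> [] (empty!)
  satisfied 1 clause(s); 2 remain; assigned so far: [1, 2, 3]
CONFLICT (empty clause)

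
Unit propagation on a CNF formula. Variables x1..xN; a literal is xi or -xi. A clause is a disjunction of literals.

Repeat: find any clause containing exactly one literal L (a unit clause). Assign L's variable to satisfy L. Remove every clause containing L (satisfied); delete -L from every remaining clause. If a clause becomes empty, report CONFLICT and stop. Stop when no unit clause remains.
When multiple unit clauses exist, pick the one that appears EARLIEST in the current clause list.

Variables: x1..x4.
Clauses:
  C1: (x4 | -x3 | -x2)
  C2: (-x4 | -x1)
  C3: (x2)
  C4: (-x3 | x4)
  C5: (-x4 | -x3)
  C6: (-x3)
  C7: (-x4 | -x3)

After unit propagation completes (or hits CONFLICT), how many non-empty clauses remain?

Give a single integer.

Answer: 1

Derivation:
unit clause [2] forces x2=T; simplify:
  drop -2 from [4, -3, -2] -> [4, -3]
  satisfied 1 clause(s); 6 remain; assigned so far: [2]
unit clause [-3] forces x3=F; simplify:
  satisfied 5 clause(s); 1 remain; assigned so far: [2, 3]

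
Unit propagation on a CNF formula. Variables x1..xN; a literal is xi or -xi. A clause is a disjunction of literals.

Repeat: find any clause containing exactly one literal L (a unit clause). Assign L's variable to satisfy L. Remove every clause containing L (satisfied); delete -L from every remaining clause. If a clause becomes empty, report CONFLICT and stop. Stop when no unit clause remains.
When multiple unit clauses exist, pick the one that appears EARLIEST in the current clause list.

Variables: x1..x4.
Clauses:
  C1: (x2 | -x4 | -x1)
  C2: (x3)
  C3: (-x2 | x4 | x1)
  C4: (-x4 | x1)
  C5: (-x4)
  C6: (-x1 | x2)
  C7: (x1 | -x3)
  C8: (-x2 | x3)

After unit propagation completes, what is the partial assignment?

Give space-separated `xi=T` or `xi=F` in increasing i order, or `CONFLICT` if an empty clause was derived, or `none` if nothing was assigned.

unit clause [3] forces x3=T; simplify:
  drop -3 from [1, -3] -> [1]
  satisfied 2 clause(s); 6 remain; assigned so far: [3]
unit clause [-4] forces x4=F; simplify:
  drop 4 from [-2, 4, 1] -> [-2, 1]
  satisfied 3 clause(s); 3 remain; assigned so far: [3, 4]
unit clause [1] forces x1=T; simplify:
  drop -1 from [-1, 2] -> [2]
  satisfied 2 clause(s); 1 remain; assigned so far: [1, 3, 4]
unit clause [2] forces x2=T; simplify:
  satisfied 1 clause(s); 0 remain; assigned so far: [1, 2, 3, 4]

Answer: x1=T x2=T x3=T x4=F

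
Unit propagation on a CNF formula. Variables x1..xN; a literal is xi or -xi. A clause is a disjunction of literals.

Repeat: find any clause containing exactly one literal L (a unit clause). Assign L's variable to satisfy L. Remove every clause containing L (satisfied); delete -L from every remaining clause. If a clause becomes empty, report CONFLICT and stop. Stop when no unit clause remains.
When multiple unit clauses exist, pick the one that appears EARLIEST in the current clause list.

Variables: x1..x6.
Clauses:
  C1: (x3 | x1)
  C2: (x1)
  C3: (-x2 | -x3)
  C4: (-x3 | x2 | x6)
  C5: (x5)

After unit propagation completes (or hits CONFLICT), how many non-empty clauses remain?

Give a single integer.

unit clause [1] forces x1=T; simplify:
  satisfied 2 clause(s); 3 remain; assigned so far: [1]
unit clause [5] forces x5=T; simplify:
  satisfied 1 clause(s); 2 remain; assigned so far: [1, 5]

Answer: 2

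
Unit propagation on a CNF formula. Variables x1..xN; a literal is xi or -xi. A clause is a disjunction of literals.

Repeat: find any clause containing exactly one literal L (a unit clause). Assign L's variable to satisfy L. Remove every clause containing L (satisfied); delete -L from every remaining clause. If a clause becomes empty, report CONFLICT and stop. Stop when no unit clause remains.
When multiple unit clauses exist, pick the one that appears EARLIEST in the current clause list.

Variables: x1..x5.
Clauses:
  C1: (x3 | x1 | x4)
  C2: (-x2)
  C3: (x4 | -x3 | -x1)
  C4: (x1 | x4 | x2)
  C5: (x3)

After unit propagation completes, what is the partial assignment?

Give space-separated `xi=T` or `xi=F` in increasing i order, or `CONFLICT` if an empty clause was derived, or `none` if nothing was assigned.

unit clause [-2] forces x2=F; simplify:
  drop 2 from [1, 4, 2] -> [1, 4]
  satisfied 1 clause(s); 4 remain; assigned so far: [2]
unit clause [3] forces x3=T; simplify:
  drop -3 from [4, -3, -1] -> [4, -1]
  satisfied 2 clause(s); 2 remain; assigned so far: [2, 3]

Answer: x2=F x3=T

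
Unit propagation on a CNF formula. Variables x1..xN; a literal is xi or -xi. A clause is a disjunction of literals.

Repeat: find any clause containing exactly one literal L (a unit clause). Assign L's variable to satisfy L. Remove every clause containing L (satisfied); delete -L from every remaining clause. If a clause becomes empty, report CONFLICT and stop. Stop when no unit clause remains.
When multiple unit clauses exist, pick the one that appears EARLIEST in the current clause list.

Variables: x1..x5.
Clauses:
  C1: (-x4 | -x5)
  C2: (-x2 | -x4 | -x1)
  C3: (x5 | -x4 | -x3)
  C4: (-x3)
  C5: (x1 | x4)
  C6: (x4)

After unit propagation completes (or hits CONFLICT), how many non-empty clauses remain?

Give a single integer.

unit clause [-3] forces x3=F; simplify:
  satisfied 2 clause(s); 4 remain; assigned so far: [3]
unit clause [4] forces x4=T; simplify:
  drop -4 from [-4, -5] -> [-5]
  drop -4 from [-2, -4, -1] -> [-2, -1]
  satisfied 2 clause(s); 2 remain; assigned so far: [3, 4]
unit clause [-5] forces x5=F; simplify:
  satisfied 1 clause(s); 1 remain; assigned so far: [3, 4, 5]

Answer: 1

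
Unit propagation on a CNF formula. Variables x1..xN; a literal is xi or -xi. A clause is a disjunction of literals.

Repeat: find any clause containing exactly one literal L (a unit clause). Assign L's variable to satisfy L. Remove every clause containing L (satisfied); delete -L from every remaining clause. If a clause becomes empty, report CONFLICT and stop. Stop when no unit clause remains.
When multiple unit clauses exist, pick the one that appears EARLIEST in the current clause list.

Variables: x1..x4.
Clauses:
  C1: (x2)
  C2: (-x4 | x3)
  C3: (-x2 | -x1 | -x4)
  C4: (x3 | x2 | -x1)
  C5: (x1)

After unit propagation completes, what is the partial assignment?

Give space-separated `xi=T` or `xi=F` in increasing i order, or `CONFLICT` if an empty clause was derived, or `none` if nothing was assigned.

Answer: x1=T x2=T x4=F

Derivation:
unit clause [2] forces x2=T; simplify:
  drop -2 from [-2, -1, -4] -> [-1, -4]
  satisfied 2 clause(s); 3 remain; assigned so far: [2]
unit clause [1] forces x1=T; simplify:
  drop -1 from [-1, -4] -> [-4]
  satisfied 1 clause(s); 2 remain; assigned so far: [1, 2]
unit clause [-4] forces x4=F; simplify:
  satisfied 2 clause(s); 0 remain; assigned so far: [1, 2, 4]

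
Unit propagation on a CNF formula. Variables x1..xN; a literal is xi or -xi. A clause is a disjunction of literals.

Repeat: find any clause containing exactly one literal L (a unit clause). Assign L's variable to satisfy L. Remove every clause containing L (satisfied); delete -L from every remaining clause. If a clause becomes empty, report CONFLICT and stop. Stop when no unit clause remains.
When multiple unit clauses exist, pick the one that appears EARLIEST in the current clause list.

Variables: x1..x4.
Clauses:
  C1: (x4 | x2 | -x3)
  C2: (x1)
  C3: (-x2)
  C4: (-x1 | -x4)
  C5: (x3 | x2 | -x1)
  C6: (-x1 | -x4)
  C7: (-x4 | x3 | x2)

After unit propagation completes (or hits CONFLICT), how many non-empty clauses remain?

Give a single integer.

unit clause [1] forces x1=T; simplify:
  drop -1 from [-1, -4] -> [-4]
  drop -1 from [3, 2, -1] -> [3, 2]
  drop -1 from [-1, -4] -> [-4]
  satisfied 1 clause(s); 6 remain; assigned so far: [1]
unit clause [-2] forces x2=F; simplify:
  drop 2 from [4, 2, -3] -> [4, -3]
  drop 2 from [3, 2] -> [3]
  drop 2 from [-4, 3, 2] -> [-4, 3]
  satisfied 1 clause(s); 5 remain; assigned so far: [1, 2]
unit clause [-4] forces x4=F; simplify:
  drop 4 from [4, -3] -> [-3]
  satisfied 3 clause(s); 2 remain; assigned so far: [1, 2, 4]
unit clause [-3] forces x3=F; simplify:
  drop 3 from [3] -> [] (empty!)
  satisfied 1 clause(s); 1 remain; assigned so far: [1, 2, 3, 4]
CONFLICT (empty clause)

Answer: 0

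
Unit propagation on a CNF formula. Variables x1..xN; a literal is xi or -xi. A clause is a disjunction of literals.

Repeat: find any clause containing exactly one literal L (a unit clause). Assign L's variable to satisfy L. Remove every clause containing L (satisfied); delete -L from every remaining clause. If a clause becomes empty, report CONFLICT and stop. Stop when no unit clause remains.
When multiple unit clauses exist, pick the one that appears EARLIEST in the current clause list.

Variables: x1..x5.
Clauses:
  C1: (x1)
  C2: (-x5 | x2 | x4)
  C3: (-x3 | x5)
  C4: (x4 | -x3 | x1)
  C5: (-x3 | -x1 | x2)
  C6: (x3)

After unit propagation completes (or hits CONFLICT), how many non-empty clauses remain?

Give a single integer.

Answer: 0

Derivation:
unit clause [1] forces x1=T; simplify:
  drop -1 from [-3, -1, 2] -> [-3, 2]
  satisfied 2 clause(s); 4 remain; assigned so far: [1]
unit clause [3] forces x3=T; simplify:
  drop -3 from [-3, 5] -> [5]
  drop -3 from [-3, 2] -> [2]
  satisfied 1 clause(s); 3 remain; assigned so far: [1, 3]
unit clause [5] forces x5=T; simplify:
  drop -5 from [-5, 2, 4] -> [2, 4]
  satisfied 1 clause(s); 2 remain; assigned so far: [1, 3, 5]
unit clause [2] forces x2=T; simplify:
  satisfied 2 clause(s); 0 remain; assigned so far: [1, 2, 3, 5]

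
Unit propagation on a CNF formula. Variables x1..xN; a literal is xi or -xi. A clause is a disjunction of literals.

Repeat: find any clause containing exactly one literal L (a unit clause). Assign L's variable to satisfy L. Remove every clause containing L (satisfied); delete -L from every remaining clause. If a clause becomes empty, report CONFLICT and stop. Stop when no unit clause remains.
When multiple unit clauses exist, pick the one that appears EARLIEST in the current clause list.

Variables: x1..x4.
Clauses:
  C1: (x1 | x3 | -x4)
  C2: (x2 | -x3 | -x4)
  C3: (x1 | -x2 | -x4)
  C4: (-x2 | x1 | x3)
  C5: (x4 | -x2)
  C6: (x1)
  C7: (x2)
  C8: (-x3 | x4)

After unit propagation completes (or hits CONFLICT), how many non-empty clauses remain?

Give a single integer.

unit clause [1] forces x1=T; simplify:
  satisfied 4 clause(s); 4 remain; assigned so far: [1]
unit clause [2] forces x2=T; simplify:
  drop -2 from [4, -2] -> [4]
  satisfied 2 clause(s); 2 remain; assigned so far: [1, 2]
unit clause [4] forces x4=T; simplify:
  satisfied 2 clause(s); 0 remain; assigned so far: [1, 2, 4]

Answer: 0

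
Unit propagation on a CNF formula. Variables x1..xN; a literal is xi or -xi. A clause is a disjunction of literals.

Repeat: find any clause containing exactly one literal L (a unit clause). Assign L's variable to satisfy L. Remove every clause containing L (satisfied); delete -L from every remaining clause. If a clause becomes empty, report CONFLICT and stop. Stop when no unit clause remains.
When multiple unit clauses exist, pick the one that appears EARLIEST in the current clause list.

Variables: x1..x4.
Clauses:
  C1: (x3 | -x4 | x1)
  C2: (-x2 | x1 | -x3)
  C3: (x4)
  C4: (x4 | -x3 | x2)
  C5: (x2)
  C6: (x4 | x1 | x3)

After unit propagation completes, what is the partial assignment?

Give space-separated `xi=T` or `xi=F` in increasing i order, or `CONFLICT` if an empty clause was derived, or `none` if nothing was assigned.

unit clause [4] forces x4=T; simplify:
  drop -4 from [3, -4, 1] -> [3, 1]
  satisfied 3 clause(s); 3 remain; assigned so far: [4]
unit clause [2] forces x2=T; simplify:
  drop -2 from [-2, 1, -3] -> [1, -3]
  satisfied 1 clause(s); 2 remain; assigned so far: [2, 4]

Answer: x2=T x4=T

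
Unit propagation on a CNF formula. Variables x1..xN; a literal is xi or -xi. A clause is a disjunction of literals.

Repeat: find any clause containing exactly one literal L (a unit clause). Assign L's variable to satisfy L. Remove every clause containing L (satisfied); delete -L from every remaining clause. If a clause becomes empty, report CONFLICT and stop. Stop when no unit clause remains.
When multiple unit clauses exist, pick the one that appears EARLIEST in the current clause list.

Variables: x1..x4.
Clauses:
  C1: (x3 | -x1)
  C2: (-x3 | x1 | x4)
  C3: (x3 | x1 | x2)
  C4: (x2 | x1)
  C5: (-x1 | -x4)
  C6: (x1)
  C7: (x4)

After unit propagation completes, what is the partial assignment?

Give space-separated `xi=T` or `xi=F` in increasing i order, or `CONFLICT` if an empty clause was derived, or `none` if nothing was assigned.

Answer: CONFLICT

Derivation:
unit clause [1] forces x1=T; simplify:
  drop -1 from [3, -1] -> [3]
  drop -1 from [-1, -4] -> [-4]
  satisfied 4 clause(s); 3 remain; assigned so far: [1]
unit clause [3] forces x3=T; simplify:
  satisfied 1 clause(s); 2 remain; assigned so far: [1, 3]
unit clause [-4] forces x4=F; simplify:
  drop 4 from [4] -> [] (empty!)
  satisfied 1 clause(s); 1 remain; assigned so far: [1, 3, 4]
CONFLICT (empty clause)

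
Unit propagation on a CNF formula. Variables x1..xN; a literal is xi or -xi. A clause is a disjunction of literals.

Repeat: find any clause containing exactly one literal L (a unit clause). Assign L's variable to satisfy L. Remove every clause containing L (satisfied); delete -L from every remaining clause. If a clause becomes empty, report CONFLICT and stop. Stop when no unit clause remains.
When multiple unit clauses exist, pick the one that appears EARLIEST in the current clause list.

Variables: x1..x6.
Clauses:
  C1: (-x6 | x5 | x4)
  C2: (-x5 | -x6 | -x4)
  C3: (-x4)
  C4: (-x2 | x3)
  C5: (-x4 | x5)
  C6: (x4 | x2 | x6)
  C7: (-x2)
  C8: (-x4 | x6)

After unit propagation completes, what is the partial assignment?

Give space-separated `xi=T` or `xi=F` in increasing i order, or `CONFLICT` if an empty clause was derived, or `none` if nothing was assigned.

Answer: x2=F x4=F x5=T x6=T

Derivation:
unit clause [-4] forces x4=F; simplify:
  drop 4 from [-6, 5, 4] -> [-6, 5]
  drop 4 from [4, 2, 6] -> [2, 6]
  satisfied 4 clause(s); 4 remain; assigned so far: [4]
unit clause [-2] forces x2=F; simplify:
  drop 2 from [2, 6] -> [6]
  satisfied 2 clause(s); 2 remain; assigned so far: [2, 4]
unit clause [6] forces x6=T; simplify:
  drop -6 from [-6, 5] -> [5]
  satisfied 1 clause(s); 1 remain; assigned so far: [2, 4, 6]
unit clause [5] forces x5=T; simplify:
  satisfied 1 clause(s); 0 remain; assigned so far: [2, 4, 5, 6]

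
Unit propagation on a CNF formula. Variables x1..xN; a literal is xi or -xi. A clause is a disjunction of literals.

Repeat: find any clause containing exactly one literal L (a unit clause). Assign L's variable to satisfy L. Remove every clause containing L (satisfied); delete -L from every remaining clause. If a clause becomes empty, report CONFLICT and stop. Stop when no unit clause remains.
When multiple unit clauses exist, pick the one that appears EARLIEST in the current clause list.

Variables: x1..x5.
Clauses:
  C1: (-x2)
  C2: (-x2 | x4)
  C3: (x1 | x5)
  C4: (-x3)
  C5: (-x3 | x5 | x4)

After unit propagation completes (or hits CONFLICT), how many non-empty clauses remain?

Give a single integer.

Answer: 1

Derivation:
unit clause [-2] forces x2=F; simplify:
  satisfied 2 clause(s); 3 remain; assigned so far: [2]
unit clause [-3] forces x3=F; simplify:
  satisfied 2 clause(s); 1 remain; assigned so far: [2, 3]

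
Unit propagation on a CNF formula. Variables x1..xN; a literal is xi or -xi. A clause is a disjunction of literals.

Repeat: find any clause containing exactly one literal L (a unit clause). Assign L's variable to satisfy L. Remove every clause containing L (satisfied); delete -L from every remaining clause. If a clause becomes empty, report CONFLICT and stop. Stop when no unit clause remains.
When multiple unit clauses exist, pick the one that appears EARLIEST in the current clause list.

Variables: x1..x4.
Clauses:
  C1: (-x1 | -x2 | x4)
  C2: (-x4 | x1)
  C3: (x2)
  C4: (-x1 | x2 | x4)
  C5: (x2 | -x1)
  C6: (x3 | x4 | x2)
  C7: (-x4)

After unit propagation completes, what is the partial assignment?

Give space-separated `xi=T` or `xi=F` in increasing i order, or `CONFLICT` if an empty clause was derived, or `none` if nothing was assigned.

Answer: x1=F x2=T x4=F

Derivation:
unit clause [2] forces x2=T; simplify:
  drop -2 from [-1, -2, 4] -> [-1, 4]
  satisfied 4 clause(s); 3 remain; assigned so far: [2]
unit clause [-4] forces x4=F; simplify:
  drop 4 from [-1, 4] -> [-1]
  satisfied 2 clause(s); 1 remain; assigned so far: [2, 4]
unit clause [-1] forces x1=F; simplify:
  satisfied 1 clause(s); 0 remain; assigned so far: [1, 2, 4]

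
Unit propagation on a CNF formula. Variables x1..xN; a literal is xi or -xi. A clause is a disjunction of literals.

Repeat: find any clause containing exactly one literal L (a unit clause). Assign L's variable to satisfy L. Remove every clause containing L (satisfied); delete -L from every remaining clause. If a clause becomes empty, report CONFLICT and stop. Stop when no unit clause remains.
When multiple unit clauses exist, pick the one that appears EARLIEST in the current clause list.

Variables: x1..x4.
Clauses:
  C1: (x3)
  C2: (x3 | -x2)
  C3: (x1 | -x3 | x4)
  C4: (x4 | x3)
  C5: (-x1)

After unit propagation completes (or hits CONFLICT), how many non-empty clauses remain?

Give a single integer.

unit clause [3] forces x3=T; simplify:
  drop -3 from [1, -3, 4] -> [1, 4]
  satisfied 3 clause(s); 2 remain; assigned so far: [3]
unit clause [-1] forces x1=F; simplify:
  drop 1 from [1, 4] -> [4]
  satisfied 1 clause(s); 1 remain; assigned so far: [1, 3]
unit clause [4] forces x4=T; simplify:
  satisfied 1 clause(s); 0 remain; assigned so far: [1, 3, 4]

Answer: 0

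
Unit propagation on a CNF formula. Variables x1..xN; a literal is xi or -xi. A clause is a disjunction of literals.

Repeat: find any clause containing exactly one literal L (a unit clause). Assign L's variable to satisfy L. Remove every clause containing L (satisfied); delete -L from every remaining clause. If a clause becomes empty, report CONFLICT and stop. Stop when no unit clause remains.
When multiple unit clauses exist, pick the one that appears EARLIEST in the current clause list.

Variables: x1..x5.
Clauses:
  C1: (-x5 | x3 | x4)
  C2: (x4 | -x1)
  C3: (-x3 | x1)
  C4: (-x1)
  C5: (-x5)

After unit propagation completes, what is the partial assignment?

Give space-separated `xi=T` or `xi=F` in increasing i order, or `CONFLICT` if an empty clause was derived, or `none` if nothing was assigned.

Answer: x1=F x3=F x5=F

Derivation:
unit clause [-1] forces x1=F; simplify:
  drop 1 from [-3, 1] -> [-3]
  satisfied 2 clause(s); 3 remain; assigned so far: [1]
unit clause [-3] forces x3=F; simplify:
  drop 3 from [-5, 3, 4] -> [-5, 4]
  satisfied 1 clause(s); 2 remain; assigned so far: [1, 3]
unit clause [-5] forces x5=F; simplify:
  satisfied 2 clause(s); 0 remain; assigned so far: [1, 3, 5]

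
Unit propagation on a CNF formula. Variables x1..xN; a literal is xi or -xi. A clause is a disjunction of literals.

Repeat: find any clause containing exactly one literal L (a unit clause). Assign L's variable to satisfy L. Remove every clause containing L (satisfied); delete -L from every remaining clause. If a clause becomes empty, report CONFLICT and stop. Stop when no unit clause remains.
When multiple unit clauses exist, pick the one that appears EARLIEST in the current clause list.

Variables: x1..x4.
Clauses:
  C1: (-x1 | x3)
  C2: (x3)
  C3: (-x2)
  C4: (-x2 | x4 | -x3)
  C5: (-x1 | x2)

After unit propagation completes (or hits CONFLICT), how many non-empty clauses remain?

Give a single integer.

unit clause [3] forces x3=T; simplify:
  drop -3 from [-2, 4, -3] -> [-2, 4]
  satisfied 2 clause(s); 3 remain; assigned so far: [3]
unit clause [-2] forces x2=F; simplify:
  drop 2 from [-1, 2] -> [-1]
  satisfied 2 clause(s); 1 remain; assigned so far: [2, 3]
unit clause [-1] forces x1=F; simplify:
  satisfied 1 clause(s); 0 remain; assigned so far: [1, 2, 3]

Answer: 0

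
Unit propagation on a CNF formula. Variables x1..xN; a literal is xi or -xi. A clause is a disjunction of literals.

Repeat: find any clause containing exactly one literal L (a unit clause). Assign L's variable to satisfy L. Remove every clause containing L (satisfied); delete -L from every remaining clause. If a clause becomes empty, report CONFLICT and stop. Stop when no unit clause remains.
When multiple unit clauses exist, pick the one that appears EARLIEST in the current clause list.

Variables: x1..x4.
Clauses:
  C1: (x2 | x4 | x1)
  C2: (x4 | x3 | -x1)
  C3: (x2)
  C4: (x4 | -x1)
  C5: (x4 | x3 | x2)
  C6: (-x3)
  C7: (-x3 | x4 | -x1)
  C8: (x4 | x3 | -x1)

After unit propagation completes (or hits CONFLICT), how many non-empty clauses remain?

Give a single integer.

unit clause [2] forces x2=T; simplify:
  satisfied 3 clause(s); 5 remain; assigned so far: [2]
unit clause [-3] forces x3=F; simplify:
  drop 3 from [4, 3, -1] -> [4, -1]
  drop 3 from [4, 3, -1] -> [4, -1]
  satisfied 2 clause(s); 3 remain; assigned so far: [2, 3]

Answer: 3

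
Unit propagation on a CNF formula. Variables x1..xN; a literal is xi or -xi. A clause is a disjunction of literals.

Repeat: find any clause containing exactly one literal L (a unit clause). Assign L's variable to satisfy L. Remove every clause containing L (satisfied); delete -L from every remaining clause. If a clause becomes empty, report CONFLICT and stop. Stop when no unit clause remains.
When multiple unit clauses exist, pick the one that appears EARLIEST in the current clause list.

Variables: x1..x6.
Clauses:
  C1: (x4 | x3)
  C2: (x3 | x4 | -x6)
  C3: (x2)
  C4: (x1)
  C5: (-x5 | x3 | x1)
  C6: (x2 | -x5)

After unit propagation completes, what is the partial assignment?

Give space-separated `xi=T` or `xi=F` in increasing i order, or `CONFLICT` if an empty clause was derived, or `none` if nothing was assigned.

Answer: x1=T x2=T

Derivation:
unit clause [2] forces x2=T; simplify:
  satisfied 2 clause(s); 4 remain; assigned so far: [2]
unit clause [1] forces x1=T; simplify:
  satisfied 2 clause(s); 2 remain; assigned so far: [1, 2]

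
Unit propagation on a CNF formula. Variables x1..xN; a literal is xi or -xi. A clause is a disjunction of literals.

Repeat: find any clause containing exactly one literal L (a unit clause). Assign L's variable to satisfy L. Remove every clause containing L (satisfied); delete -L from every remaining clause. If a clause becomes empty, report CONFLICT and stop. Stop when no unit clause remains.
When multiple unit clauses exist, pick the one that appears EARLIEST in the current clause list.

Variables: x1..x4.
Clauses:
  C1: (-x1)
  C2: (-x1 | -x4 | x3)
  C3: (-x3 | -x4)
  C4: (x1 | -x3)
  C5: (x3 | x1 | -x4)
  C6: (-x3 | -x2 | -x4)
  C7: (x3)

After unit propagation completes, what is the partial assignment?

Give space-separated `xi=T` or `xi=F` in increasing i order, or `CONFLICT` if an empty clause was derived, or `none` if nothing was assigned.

Answer: CONFLICT

Derivation:
unit clause [-1] forces x1=F; simplify:
  drop 1 from [1, -3] -> [-3]
  drop 1 from [3, 1, -4] -> [3, -4]
  satisfied 2 clause(s); 5 remain; assigned so far: [1]
unit clause [-3] forces x3=F; simplify:
  drop 3 from [3, -4] -> [-4]
  drop 3 from [3] -> [] (empty!)
  satisfied 3 clause(s); 2 remain; assigned so far: [1, 3]
CONFLICT (empty clause)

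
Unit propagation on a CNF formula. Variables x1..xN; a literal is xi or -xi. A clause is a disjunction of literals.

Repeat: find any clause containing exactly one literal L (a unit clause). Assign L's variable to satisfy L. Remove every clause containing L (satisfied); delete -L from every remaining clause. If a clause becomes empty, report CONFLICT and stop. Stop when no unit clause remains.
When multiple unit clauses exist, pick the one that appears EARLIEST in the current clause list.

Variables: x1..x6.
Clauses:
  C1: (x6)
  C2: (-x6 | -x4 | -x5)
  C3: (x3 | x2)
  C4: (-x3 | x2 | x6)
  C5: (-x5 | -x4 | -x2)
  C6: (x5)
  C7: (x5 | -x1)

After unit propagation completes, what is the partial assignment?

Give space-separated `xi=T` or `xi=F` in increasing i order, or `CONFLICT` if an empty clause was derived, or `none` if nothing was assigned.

unit clause [6] forces x6=T; simplify:
  drop -6 from [-6, -4, -5] -> [-4, -5]
  satisfied 2 clause(s); 5 remain; assigned so far: [6]
unit clause [5] forces x5=T; simplify:
  drop -5 from [-4, -5] -> [-4]
  drop -5 from [-5, -4, -2] -> [-4, -2]
  satisfied 2 clause(s); 3 remain; assigned so far: [5, 6]
unit clause [-4] forces x4=F; simplify:
  satisfied 2 clause(s); 1 remain; assigned so far: [4, 5, 6]

Answer: x4=F x5=T x6=T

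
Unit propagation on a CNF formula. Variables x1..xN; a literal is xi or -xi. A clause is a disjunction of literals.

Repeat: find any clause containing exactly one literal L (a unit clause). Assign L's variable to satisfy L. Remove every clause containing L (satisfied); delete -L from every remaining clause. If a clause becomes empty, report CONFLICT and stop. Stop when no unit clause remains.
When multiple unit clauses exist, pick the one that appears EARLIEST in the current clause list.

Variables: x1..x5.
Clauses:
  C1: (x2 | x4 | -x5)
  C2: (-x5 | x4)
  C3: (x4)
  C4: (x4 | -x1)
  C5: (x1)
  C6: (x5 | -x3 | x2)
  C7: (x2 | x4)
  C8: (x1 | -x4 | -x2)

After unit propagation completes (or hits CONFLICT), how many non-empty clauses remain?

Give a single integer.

Answer: 1

Derivation:
unit clause [4] forces x4=T; simplify:
  drop -4 from [1, -4, -2] -> [1, -2]
  satisfied 5 clause(s); 3 remain; assigned so far: [4]
unit clause [1] forces x1=T; simplify:
  satisfied 2 clause(s); 1 remain; assigned so far: [1, 4]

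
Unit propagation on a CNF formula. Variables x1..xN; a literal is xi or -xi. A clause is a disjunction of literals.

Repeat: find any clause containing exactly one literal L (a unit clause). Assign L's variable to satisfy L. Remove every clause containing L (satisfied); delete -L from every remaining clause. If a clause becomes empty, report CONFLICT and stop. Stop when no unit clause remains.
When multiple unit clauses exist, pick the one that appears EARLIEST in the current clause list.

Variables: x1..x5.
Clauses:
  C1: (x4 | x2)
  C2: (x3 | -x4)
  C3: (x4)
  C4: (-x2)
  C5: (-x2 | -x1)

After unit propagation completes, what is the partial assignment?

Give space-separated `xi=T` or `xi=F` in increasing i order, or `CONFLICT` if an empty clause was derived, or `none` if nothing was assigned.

unit clause [4] forces x4=T; simplify:
  drop -4 from [3, -4] -> [3]
  satisfied 2 clause(s); 3 remain; assigned so far: [4]
unit clause [3] forces x3=T; simplify:
  satisfied 1 clause(s); 2 remain; assigned so far: [3, 4]
unit clause [-2] forces x2=F; simplify:
  satisfied 2 clause(s); 0 remain; assigned so far: [2, 3, 4]

Answer: x2=F x3=T x4=T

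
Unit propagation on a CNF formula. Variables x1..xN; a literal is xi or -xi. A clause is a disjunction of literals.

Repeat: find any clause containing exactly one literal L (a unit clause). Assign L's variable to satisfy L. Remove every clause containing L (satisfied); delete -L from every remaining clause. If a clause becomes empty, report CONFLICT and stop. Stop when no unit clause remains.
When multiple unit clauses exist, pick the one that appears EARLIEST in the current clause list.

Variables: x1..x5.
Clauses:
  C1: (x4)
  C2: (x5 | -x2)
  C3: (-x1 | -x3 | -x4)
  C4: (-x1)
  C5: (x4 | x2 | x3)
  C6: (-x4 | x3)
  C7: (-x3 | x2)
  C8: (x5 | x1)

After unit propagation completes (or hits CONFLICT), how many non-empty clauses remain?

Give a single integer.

unit clause [4] forces x4=T; simplify:
  drop -4 from [-1, -3, -4] -> [-1, -3]
  drop -4 from [-4, 3] -> [3]
  satisfied 2 clause(s); 6 remain; assigned so far: [4]
unit clause [-1] forces x1=F; simplify:
  drop 1 from [5, 1] -> [5]
  satisfied 2 clause(s); 4 remain; assigned so far: [1, 4]
unit clause [3] forces x3=T; simplify:
  drop -3 from [-3, 2] -> [2]
  satisfied 1 clause(s); 3 remain; assigned so far: [1, 3, 4]
unit clause [2] forces x2=T; simplify:
  drop -2 from [5, -2] -> [5]
  satisfied 1 clause(s); 2 remain; assigned so far: [1, 2, 3, 4]
unit clause [5] forces x5=T; simplify:
  satisfied 2 clause(s); 0 remain; assigned so far: [1, 2, 3, 4, 5]

Answer: 0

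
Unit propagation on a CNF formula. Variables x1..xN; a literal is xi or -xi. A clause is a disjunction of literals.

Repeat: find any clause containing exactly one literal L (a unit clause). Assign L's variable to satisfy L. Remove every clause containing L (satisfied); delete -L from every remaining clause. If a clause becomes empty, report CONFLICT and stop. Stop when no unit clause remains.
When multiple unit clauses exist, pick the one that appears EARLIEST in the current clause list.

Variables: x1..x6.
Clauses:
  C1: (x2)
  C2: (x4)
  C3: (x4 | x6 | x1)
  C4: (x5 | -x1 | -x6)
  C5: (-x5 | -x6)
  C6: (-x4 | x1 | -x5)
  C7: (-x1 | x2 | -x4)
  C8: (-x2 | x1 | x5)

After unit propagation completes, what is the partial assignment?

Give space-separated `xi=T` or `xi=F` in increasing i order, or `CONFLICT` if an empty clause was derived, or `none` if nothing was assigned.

unit clause [2] forces x2=T; simplify:
  drop -2 from [-2, 1, 5] -> [1, 5]
  satisfied 2 clause(s); 6 remain; assigned so far: [2]
unit clause [4] forces x4=T; simplify:
  drop -4 from [-4, 1, -5] -> [1, -5]
  satisfied 2 clause(s); 4 remain; assigned so far: [2, 4]

Answer: x2=T x4=T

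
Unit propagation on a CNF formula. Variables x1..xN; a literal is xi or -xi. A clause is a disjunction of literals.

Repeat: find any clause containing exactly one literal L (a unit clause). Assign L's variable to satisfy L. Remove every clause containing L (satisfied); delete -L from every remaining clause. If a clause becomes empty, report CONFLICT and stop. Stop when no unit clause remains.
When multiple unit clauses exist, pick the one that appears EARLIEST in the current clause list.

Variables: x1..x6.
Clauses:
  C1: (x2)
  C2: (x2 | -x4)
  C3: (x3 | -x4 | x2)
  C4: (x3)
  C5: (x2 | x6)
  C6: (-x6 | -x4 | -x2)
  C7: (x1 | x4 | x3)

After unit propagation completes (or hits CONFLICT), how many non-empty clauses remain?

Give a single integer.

unit clause [2] forces x2=T; simplify:
  drop -2 from [-6, -4, -2] -> [-6, -4]
  satisfied 4 clause(s); 3 remain; assigned so far: [2]
unit clause [3] forces x3=T; simplify:
  satisfied 2 clause(s); 1 remain; assigned so far: [2, 3]

Answer: 1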